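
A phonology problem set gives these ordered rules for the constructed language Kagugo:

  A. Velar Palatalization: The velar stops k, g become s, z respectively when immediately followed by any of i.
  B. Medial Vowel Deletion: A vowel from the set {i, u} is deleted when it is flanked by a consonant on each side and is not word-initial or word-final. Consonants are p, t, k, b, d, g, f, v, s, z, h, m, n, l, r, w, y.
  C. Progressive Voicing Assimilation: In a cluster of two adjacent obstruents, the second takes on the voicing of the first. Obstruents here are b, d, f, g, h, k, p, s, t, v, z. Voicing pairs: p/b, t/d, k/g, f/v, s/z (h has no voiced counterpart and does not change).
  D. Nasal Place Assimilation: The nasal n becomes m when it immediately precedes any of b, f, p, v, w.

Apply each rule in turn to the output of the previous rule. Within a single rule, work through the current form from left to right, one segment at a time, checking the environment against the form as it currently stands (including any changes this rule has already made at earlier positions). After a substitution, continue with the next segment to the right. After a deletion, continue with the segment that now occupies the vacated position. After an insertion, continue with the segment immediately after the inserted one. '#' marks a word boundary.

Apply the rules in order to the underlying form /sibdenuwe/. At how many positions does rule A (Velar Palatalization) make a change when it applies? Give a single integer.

0

A Velar Palatalization: no change — [sibdenuwe]
B Medial Vowel Deletion: [sibdenuwe] → [sbdenwe]
C Progressive Voicing Assimilation: [sbdenwe] → [sptenwe]
D Nasal Place Assimilation: [sptenwe] → [sptemwe]
Rule A changed 0 position(s).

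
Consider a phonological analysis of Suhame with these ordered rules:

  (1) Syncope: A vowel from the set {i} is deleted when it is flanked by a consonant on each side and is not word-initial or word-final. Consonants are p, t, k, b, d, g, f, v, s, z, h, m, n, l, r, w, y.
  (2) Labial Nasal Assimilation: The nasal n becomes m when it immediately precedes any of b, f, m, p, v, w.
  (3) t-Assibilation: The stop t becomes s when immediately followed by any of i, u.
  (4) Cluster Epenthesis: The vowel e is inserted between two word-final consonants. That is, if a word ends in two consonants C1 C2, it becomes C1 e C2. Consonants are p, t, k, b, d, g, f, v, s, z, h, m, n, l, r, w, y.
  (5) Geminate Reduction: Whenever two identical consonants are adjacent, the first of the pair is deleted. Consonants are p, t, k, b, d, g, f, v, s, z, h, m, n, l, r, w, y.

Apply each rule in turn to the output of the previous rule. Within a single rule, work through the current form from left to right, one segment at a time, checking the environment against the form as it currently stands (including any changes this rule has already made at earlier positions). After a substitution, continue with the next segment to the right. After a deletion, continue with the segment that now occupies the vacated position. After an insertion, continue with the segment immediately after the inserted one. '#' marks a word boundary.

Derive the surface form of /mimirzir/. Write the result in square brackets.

[mrzer]

(1) Syncope: [mimirzir] → [mmrzr]
(2) Labial Nasal Assimilation: no change — [mmrzr]
(3) t-Assibilation: no change — [mmrzr]
(4) Cluster Epenthesis: [mmrzr] → [mmrzer]
(5) Geminate Reduction: [mmrzer] → [mrzer]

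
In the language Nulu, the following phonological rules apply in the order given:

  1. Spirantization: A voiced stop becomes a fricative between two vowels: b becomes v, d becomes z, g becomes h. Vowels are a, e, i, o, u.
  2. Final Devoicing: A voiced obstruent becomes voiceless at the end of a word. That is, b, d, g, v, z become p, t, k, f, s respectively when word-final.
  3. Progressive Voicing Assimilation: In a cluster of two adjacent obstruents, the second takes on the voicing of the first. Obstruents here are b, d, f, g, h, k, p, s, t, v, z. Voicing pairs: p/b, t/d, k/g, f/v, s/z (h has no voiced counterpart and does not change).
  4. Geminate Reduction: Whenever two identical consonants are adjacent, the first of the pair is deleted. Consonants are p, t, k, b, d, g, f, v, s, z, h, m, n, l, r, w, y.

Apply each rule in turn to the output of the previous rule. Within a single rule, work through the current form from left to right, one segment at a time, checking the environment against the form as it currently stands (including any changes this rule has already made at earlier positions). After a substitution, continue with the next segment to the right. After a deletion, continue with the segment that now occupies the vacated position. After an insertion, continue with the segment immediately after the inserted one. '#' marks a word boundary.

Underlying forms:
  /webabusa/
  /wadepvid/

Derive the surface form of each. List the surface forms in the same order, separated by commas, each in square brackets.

/webabusa/:
  1 Spirantization: [webabusa] → [wevavusa]
  2 Final Devoicing: no change — [wevavusa]
  3 Progressive Voicing Assimilation: no change — [wevavusa]
  4 Geminate Reduction: no change — [wevavusa]
/wadepvid/:
  1 Spirantization: [wadepvid] → [wazepvid]
  2 Final Devoicing: [wazepvid] → [wazepvit]
  3 Progressive Voicing Assimilation: [wazepvit] → [wazepfit]
  4 Geminate Reduction: no change — [wazepfit]

[wevavusa], [wazepfit]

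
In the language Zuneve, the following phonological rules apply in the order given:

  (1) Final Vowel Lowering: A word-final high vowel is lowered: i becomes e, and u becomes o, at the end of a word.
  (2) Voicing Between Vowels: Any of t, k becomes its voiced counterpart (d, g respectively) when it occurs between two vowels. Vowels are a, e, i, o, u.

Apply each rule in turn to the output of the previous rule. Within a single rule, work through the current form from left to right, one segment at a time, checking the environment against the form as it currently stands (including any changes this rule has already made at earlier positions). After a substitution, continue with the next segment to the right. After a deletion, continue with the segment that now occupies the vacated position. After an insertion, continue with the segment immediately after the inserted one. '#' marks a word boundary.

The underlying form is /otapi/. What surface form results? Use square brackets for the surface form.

(1) Final Vowel Lowering: [otapi] → [otape]
(2) Voicing Between Vowels: [otape] → [odape]

[odape]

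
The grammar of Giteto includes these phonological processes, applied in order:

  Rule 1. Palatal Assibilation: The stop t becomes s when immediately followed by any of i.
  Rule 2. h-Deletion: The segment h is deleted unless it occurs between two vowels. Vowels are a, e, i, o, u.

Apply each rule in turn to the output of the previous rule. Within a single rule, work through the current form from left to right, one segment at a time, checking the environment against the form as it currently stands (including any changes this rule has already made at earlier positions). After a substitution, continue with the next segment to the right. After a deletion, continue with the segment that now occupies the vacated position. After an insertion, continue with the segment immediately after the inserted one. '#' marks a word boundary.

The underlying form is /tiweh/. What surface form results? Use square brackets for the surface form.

Rule 1 Palatal Assibilation: [tiweh] → [siweh]
Rule 2 h-Deletion: [siweh] → [siwe]

[siwe]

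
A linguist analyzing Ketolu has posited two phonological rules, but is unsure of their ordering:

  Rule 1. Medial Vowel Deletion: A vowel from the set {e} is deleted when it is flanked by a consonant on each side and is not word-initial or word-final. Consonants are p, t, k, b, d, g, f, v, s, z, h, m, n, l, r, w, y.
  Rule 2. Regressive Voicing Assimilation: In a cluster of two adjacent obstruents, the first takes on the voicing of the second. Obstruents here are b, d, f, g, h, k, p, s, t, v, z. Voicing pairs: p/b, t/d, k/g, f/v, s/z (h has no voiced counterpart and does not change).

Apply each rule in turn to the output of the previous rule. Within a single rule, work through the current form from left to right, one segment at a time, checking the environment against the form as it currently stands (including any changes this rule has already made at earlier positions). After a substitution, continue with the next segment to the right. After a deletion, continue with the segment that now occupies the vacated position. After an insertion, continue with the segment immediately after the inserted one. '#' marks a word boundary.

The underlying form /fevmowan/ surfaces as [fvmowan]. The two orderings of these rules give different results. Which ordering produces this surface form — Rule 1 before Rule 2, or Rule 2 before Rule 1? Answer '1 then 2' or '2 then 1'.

Order 1 then 2:
  1 Medial Vowel Deletion: [fevmowan] → [fvmowan]
  2 Regressive Voicing Assimilation: [fvmowan] → [vvmowan]
  result: [vvmowan]
Order 2 then 1:
  2 Regressive Voicing Assimilation: no change — [fevmowan]
  1 Medial Vowel Deletion: [fevmowan] → [fvmowan]
  result: [fvmowan]

2 then 1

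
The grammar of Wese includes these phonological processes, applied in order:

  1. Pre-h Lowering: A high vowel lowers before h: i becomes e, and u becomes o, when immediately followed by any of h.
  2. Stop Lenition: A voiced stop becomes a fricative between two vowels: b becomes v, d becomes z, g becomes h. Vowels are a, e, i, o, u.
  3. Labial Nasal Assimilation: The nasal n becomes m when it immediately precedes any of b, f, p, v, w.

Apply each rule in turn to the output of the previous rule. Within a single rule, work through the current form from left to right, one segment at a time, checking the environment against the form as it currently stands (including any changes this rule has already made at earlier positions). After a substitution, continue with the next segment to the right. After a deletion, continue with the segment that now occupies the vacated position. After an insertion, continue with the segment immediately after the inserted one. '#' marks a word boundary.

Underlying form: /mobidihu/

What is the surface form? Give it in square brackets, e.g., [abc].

1 Pre-h Lowering: [mobidihu] → [mobidehu]
2 Stop Lenition: [mobidehu] → [movizehu]
3 Labial Nasal Assimilation: no change — [movizehu]

[movizehu]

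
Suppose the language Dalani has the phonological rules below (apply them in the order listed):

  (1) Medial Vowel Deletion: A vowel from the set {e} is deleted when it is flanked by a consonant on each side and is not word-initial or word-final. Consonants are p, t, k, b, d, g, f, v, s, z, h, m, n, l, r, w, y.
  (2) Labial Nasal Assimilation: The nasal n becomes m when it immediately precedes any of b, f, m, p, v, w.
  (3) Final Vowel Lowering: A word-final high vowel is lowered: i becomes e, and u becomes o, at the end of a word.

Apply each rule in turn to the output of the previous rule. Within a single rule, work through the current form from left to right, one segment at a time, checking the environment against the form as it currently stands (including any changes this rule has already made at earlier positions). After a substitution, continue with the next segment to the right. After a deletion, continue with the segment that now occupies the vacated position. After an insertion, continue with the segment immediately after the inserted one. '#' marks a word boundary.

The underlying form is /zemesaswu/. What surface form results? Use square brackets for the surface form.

(1) Medial Vowel Deletion: [zemesaswu] → [zmsaswu]
(2) Labial Nasal Assimilation: no change — [zmsaswu]
(3) Final Vowel Lowering: [zmsaswu] → [zmsaswo]

[zmsaswo]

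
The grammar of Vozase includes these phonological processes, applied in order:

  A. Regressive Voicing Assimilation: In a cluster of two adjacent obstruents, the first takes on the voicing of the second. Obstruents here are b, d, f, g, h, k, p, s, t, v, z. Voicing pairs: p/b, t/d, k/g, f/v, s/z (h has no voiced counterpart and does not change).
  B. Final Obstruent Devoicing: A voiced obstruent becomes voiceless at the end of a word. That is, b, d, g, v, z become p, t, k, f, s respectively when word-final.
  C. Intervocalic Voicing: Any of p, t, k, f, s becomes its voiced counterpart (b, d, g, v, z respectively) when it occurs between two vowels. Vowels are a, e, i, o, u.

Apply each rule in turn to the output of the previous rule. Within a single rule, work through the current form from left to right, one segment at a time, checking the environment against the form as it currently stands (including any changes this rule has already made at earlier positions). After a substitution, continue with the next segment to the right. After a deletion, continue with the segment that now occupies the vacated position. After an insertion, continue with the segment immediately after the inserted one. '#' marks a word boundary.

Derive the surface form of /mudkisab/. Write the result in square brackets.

[mutkizap]

A Regressive Voicing Assimilation: [mudkisab] → [mutkisab]
B Final Obstruent Devoicing: [mutkisab] → [mutkisap]
C Intervocalic Voicing: [mutkisap] → [mutkizap]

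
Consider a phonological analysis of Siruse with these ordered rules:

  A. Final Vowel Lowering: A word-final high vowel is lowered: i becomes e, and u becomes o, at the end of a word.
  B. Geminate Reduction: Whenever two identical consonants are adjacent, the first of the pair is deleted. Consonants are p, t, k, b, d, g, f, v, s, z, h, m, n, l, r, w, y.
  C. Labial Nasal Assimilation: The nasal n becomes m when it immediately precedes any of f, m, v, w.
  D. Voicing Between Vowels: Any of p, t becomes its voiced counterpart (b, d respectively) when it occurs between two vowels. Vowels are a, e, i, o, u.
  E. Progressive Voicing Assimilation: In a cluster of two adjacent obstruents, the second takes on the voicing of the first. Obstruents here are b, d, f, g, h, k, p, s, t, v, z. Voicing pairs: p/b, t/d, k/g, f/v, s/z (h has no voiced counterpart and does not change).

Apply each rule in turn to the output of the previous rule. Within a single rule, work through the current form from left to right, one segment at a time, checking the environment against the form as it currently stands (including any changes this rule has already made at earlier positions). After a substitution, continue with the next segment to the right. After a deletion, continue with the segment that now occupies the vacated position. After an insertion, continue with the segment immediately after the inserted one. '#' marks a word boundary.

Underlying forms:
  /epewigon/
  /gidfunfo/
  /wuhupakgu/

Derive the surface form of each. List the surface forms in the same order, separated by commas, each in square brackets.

[ebewigon], [gidvumfo], [wuhubakko]

/epewigon/:
  A Final Vowel Lowering: no change — [epewigon]
  B Geminate Reduction: no change — [epewigon]
  C Labial Nasal Assimilation: no change — [epewigon]
  D Voicing Between Vowels: [epewigon] → [ebewigon]
  E Progressive Voicing Assimilation: no change — [ebewigon]
/gidfunfo/:
  A Final Vowel Lowering: no change — [gidfunfo]
  B Geminate Reduction: no change — [gidfunfo]
  C Labial Nasal Assimilation: [gidfunfo] → [gidfumfo]
  D Voicing Between Vowels: no change — [gidfumfo]
  E Progressive Voicing Assimilation: [gidfumfo] → [gidvumfo]
/wuhupakgu/:
  A Final Vowel Lowering: [wuhupakgu] → [wuhupakgo]
  B Geminate Reduction: no change — [wuhupakgo]
  C Labial Nasal Assimilation: no change — [wuhupakgo]
  D Voicing Between Vowels: [wuhupakgo] → [wuhubakgo]
  E Progressive Voicing Assimilation: [wuhubakgo] → [wuhubakko]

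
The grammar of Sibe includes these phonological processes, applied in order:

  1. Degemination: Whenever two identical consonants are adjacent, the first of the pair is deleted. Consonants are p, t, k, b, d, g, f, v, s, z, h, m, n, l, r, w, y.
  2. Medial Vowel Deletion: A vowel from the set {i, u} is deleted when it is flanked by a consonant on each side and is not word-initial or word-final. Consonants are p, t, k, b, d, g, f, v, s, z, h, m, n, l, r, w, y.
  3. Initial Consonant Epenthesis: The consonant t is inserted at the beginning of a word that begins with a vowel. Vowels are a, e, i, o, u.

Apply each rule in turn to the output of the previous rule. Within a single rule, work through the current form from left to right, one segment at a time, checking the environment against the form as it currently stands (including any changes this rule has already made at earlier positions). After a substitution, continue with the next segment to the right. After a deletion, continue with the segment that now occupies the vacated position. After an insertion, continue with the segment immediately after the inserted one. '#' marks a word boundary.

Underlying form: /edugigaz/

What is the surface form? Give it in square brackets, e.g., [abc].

1 Degemination: no change — [edugigaz]
2 Medial Vowel Deletion: [edugigaz] → [edggaz]
3 Initial Consonant Epenthesis: [edggaz] → [tedggaz]

[tedggaz]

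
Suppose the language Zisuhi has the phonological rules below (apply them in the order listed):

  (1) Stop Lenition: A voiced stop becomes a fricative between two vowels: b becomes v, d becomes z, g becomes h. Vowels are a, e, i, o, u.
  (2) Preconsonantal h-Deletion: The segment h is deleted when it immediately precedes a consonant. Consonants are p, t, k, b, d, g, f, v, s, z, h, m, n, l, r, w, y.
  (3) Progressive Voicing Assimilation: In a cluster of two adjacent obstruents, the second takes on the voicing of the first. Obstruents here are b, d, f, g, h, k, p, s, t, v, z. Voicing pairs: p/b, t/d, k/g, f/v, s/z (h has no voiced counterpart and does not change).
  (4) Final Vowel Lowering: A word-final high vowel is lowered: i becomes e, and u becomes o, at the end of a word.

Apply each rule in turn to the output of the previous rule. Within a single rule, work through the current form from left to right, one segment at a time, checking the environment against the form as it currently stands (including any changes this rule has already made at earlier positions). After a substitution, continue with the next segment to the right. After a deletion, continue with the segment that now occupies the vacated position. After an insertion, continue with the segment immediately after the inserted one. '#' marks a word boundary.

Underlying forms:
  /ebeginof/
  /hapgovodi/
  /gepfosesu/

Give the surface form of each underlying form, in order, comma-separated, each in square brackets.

[evehinof], [hapkovoze], [gepfoseso]

/ebeginof/:
  (1) Stop Lenition: [ebeginof] → [evehinof]
  (2) Preconsonantal h-Deletion: no change — [evehinof]
  (3) Progressive Voicing Assimilation: no change — [evehinof]
  (4) Final Vowel Lowering: no change — [evehinof]
/hapgovodi/:
  (1) Stop Lenition: [hapgovodi] → [hapgovozi]
  (2) Preconsonantal h-Deletion: no change — [hapgovozi]
  (3) Progressive Voicing Assimilation: [hapgovozi] → [hapkovozi]
  (4) Final Vowel Lowering: [hapkovozi] → [hapkovoze]
/gepfosesu/:
  (1) Stop Lenition: no change — [gepfosesu]
  (2) Preconsonantal h-Deletion: no change — [gepfosesu]
  (3) Progressive Voicing Assimilation: no change — [gepfosesu]
  (4) Final Vowel Lowering: [gepfosesu] → [gepfoseso]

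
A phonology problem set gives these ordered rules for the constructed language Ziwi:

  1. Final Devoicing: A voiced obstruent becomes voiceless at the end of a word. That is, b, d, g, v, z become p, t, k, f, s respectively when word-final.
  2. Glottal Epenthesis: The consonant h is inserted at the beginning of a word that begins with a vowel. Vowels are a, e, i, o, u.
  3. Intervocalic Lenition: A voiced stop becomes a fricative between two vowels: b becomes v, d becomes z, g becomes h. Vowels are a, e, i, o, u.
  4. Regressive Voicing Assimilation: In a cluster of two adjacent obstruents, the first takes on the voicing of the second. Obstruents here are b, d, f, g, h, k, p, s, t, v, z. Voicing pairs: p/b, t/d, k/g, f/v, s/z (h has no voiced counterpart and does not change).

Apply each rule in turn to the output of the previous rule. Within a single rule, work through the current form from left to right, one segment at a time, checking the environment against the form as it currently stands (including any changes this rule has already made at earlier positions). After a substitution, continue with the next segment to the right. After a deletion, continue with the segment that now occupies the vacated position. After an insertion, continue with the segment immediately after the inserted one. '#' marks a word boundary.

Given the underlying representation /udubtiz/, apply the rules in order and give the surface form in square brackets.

[huzuptis]

1 Final Devoicing: [udubtiz] → [udubtis]
2 Glottal Epenthesis: [udubtis] → [hudubtis]
3 Intervocalic Lenition: [hudubtis] → [huzubtis]
4 Regressive Voicing Assimilation: [huzubtis] → [huzuptis]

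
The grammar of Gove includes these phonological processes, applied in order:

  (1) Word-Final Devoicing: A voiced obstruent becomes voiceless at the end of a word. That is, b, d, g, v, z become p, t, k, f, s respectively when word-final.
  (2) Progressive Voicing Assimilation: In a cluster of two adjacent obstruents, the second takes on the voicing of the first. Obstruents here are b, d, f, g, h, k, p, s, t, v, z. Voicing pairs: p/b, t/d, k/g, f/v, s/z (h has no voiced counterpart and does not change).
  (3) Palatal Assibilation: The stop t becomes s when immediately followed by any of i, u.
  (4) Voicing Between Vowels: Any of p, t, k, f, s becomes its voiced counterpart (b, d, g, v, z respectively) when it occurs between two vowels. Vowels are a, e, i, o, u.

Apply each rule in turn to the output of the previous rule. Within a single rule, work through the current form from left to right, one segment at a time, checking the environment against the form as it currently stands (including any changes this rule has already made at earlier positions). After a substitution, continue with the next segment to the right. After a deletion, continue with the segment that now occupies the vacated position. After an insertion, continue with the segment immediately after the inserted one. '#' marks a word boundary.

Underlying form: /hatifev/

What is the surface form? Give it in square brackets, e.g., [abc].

(1) Word-Final Devoicing: [hatifev] → [hatifef]
(2) Progressive Voicing Assimilation: no change — [hatifef]
(3) Palatal Assibilation: [hatifef] → [hasifef]
(4) Voicing Between Vowels: [hasifef] → [hazivef]

[hazivef]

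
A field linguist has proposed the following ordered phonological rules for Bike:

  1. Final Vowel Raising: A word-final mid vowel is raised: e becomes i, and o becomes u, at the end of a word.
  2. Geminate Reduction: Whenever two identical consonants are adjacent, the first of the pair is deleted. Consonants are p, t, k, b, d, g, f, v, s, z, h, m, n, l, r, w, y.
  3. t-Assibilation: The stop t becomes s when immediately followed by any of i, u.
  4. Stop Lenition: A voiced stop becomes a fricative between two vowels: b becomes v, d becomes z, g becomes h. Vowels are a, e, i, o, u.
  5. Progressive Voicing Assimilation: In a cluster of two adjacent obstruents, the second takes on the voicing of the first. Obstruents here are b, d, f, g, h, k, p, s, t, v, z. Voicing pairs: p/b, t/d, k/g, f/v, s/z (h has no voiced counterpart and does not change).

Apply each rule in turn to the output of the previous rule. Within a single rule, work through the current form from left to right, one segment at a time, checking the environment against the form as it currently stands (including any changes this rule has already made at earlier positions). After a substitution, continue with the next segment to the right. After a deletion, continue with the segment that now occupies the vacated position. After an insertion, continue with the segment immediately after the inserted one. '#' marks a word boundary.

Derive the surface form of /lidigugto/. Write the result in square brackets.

1 Final Vowel Raising: [lidigugto] → [lidigugtu]
2 Geminate Reduction: no change — [lidigugtu]
3 t-Assibilation: [lidigugtu] → [lidigugsu]
4 Stop Lenition: [lidigugsu] → [lizihugsu]
5 Progressive Voicing Assimilation: [lizihugsu] → [lizihugzu]

[lizihugzu]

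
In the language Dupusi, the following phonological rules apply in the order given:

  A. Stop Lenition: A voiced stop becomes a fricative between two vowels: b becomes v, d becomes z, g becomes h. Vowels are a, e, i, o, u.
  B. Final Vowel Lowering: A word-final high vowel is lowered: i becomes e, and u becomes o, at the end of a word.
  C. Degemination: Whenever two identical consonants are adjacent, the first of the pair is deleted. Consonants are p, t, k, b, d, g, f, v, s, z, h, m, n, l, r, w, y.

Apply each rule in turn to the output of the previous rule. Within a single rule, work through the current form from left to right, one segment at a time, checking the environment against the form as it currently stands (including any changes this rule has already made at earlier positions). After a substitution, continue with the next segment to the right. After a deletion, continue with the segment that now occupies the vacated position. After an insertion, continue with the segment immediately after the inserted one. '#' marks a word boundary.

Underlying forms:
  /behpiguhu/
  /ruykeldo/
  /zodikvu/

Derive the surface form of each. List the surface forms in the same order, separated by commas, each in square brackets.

/behpiguhu/:
  A Stop Lenition: [behpiguhu] → [behpihuhu]
  B Final Vowel Lowering: [behpihuhu] → [behpihuho]
  C Degemination: no change — [behpihuho]
/ruykeldo/:
  A Stop Lenition: no change — [ruykeldo]
  B Final Vowel Lowering: no change — [ruykeldo]
  C Degemination: no change — [ruykeldo]
/zodikvu/:
  A Stop Lenition: [zodikvu] → [zozikvu]
  B Final Vowel Lowering: [zozikvu] → [zozikvo]
  C Degemination: no change — [zozikvo]

[behpihuho], [ruykeldo], [zozikvo]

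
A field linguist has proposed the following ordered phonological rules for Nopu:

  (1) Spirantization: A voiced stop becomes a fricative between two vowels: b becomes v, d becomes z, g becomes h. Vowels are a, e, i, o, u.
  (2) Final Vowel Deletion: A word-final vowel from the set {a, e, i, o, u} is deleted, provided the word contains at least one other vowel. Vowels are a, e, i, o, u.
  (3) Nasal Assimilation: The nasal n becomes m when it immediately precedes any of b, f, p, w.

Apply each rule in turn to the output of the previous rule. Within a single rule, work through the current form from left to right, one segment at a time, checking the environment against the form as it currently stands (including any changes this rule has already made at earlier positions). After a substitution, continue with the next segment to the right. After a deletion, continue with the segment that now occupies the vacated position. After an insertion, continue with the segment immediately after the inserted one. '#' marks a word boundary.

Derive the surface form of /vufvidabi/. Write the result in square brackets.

[vufvizav]

(1) Spirantization: [vufvidabi] → [vufvizavi]
(2) Final Vowel Deletion: [vufvizavi] → [vufvizav]
(3) Nasal Assimilation: no change — [vufvizav]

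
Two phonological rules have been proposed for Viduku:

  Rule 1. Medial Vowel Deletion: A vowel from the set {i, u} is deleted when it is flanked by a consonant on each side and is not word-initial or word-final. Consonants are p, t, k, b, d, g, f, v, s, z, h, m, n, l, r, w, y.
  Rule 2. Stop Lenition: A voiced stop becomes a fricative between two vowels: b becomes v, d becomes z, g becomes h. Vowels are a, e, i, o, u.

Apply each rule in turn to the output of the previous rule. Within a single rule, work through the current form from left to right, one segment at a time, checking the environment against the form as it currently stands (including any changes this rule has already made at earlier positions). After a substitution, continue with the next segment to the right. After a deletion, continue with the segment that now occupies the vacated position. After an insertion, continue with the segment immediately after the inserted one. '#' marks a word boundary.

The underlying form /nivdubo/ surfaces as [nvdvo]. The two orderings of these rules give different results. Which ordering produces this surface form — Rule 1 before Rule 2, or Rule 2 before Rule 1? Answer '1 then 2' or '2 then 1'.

2 then 1

Order 1 then 2:
  1 Medial Vowel Deletion: [nivdubo] → [nvdbo]
  2 Stop Lenition: no change — [nvdbo]
  result: [nvdbo]
Order 2 then 1:
  2 Stop Lenition: [nivdubo] → [nivduvo]
  1 Medial Vowel Deletion: [nivduvo] → [nvdvo]
  result: [nvdvo]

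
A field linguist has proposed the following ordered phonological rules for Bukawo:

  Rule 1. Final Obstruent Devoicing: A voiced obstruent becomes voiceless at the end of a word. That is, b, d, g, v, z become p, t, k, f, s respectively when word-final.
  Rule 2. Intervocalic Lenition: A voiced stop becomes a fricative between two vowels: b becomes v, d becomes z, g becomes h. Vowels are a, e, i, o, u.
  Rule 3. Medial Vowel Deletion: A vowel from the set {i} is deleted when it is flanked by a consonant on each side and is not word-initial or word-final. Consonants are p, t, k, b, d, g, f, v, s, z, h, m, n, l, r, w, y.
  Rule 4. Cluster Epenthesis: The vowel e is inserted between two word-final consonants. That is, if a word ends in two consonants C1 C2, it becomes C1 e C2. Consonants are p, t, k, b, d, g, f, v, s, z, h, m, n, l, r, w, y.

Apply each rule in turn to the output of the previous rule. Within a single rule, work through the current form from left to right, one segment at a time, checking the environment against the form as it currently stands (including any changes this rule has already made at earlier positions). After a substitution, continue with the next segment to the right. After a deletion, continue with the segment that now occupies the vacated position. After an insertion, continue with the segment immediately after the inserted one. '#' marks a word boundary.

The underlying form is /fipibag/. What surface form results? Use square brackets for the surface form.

[fpvak]

Rule 1 Final Obstruent Devoicing: [fipibag] → [fipibak]
Rule 2 Intervocalic Lenition: [fipibak] → [fipivak]
Rule 3 Medial Vowel Deletion: [fipivak] → [fpvak]
Rule 4 Cluster Epenthesis: no change — [fpvak]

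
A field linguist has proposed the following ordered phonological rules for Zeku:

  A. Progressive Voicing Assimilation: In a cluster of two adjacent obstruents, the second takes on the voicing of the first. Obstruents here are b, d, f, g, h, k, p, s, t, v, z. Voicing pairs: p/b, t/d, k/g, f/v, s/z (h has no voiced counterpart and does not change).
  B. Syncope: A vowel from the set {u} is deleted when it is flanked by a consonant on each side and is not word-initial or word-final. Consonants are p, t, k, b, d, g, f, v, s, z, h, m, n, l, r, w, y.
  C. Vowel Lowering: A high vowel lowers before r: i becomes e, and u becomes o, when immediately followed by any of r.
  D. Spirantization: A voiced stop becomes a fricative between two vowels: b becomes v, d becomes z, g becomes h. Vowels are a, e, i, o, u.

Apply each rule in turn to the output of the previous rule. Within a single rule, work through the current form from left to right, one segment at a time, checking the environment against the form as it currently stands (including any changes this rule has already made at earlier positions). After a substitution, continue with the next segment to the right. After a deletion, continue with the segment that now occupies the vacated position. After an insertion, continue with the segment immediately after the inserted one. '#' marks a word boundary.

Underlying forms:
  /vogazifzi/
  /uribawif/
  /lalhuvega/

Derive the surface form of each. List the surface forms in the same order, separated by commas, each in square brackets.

[vohazifsi], [orivawif], [lalhveha]

/vogazifzi/:
  A Progressive Voicing Assimilation: [vogazifzi] → [vogazifsi]
  B Syncope: no change — [vogazifsi]
  C Vowel Lowering: no change — [vogazifsi]
  D Spirantization: [vogazifsi] → [vohazifsi]
/uribawif/:
  A Progressive Voicing Assimilation: no change — [uribawif]
  B Syncope: no change — [uribawif]
  C Vowel Lowering: [uribawif] → [oribawif]
  D Spirantization: [oribawif] → [orivawif]
/lalhuvega/:
  A Progressive Voicing Assimilation: no change — [lalhuvega]
  B Syncope: [lalhuvega] → [lalhvega]
  C Vowel Lowering: no change — [lalhvega]
  D Spirantization: [lalhvega] → [lalhveha]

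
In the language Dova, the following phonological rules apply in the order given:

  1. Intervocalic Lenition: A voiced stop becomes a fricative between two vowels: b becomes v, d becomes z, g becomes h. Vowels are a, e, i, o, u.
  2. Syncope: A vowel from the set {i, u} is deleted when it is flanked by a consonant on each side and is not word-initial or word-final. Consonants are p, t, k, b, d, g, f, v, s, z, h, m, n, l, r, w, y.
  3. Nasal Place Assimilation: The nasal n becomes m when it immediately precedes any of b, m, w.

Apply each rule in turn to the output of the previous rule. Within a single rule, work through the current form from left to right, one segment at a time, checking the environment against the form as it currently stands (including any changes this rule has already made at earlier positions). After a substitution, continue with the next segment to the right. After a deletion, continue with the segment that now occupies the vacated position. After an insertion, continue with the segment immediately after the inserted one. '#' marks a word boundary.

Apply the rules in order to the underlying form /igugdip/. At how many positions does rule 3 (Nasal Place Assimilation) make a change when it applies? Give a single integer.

1 Intervocalic Lenition: [igugdip] → [ihugdip]
2 Syncope: [ihugdip] → [ihgdp]
3 Nasal Place Assimilation: no change — [ihgdp]
Rule 3 changed 0 position(s).

0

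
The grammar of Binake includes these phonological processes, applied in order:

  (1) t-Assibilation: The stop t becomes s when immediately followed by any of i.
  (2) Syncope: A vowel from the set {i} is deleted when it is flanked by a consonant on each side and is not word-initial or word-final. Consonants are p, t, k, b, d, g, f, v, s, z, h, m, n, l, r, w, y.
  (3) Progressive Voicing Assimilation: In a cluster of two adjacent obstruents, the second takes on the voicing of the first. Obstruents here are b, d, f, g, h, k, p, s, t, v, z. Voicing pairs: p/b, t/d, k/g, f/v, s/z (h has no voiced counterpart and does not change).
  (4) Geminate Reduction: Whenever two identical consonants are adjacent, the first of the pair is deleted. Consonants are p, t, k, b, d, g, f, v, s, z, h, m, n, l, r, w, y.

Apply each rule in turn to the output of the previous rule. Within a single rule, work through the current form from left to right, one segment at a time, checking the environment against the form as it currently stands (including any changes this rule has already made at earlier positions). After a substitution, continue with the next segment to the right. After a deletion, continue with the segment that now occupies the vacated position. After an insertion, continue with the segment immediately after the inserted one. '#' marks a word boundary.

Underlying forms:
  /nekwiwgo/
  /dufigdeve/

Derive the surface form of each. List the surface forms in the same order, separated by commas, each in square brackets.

[nekwgo], [dufkteve]

/nekwiwgo/:
  (1) t-Assibilation: no change — [nekwiwgo]
  (2) Syncope: [nekwiwgo] → [nekwwgo]
  (3) Progressive Voicing Assimilation: no change — [nekwwgo]
  (4) Geminate Reduction: [nekwwgo] → [nekwgo]
/dufigdeve/:
  (1) t-Assibilation: no change — [dufigdeve]
  (2) Syncope: [dufigdeve] → [dufgdeve]
  (3) Progressive Voicing Assimilation: [dufgdeve] → [dufkteve]
  (4) Geminate Reduction: no change — [dufkteve]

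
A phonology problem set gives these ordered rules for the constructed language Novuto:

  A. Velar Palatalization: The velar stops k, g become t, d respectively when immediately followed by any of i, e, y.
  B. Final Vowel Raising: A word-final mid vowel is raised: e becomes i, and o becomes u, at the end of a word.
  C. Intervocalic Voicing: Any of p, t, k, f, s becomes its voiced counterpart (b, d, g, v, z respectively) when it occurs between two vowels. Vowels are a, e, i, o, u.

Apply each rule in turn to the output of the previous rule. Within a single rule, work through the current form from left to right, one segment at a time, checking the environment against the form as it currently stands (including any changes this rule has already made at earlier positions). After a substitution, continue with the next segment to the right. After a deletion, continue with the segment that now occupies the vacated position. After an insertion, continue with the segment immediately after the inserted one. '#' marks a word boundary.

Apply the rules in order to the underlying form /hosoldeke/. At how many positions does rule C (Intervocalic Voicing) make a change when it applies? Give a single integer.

2

A Velar Palatalization: [hosoldeke] → [hosoldete]
B Final Vowel Raising: [hosoldete] → [hosoldeti]
C Intervocalic Voicing: [hosoldeti] → [hozoldedi]
Rule C changed 2 position(s).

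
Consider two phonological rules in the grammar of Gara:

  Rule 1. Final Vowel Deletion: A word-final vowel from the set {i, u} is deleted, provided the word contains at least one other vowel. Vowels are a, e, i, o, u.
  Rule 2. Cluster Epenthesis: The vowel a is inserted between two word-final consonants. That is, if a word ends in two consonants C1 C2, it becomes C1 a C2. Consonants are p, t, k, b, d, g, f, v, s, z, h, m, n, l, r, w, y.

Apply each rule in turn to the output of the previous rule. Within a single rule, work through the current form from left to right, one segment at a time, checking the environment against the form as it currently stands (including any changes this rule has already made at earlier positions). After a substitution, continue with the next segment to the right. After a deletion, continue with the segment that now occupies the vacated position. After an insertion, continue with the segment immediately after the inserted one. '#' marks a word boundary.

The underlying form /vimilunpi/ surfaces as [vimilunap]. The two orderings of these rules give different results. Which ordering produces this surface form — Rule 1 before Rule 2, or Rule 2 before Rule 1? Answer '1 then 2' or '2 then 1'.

1 then 2

Order 1 then 2:
  1 Final Vowel Deletion: [vimilunpi] → [vimilunp]
  2 Cluster Epenthesis: [vimilunp] → [vimilunap]
  result: [vimilunap]
Order 2 then 1:
  2 Cluster Epenthesis: no change — [vimilunpi]
  1 Final Vowel Deletion: [vimilunpi] → [vimilunp]
  result: [vimilunp]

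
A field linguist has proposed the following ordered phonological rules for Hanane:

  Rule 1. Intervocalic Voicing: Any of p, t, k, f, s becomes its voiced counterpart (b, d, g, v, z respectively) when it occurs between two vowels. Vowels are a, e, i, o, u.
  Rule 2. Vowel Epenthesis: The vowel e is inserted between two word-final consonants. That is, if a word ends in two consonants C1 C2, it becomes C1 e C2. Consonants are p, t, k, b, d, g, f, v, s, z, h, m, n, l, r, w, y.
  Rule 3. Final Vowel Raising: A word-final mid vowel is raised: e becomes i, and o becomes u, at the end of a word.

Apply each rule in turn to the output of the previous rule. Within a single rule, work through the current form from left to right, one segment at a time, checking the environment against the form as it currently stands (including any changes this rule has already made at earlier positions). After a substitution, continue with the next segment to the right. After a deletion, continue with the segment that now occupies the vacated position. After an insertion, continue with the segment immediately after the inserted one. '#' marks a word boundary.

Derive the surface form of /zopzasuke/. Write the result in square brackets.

Rule 1 Intervocalic Voicing: [zopzasuke] → [zopzazuge]
Rule 2 Vowel Epenthesis: no change — [zopzazuge]
Rule 3 Final Vowel Raising: [zopzazuge] → [zopzazugi]

[zopzazugi]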